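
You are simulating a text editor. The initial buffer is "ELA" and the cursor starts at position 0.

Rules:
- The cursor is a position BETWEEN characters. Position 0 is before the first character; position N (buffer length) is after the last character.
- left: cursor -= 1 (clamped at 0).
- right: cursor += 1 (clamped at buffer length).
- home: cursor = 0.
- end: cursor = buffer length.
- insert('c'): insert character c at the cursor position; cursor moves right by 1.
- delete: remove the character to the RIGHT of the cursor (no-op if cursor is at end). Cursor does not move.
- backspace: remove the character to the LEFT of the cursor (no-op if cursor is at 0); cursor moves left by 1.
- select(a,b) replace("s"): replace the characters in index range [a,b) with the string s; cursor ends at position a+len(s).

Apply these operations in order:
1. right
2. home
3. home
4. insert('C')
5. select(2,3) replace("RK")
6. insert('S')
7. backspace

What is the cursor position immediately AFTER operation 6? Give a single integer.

After op 1 (right): buf='ELA' cursor=1
After op 2 (home): buf='ELA' cursor=0
After op 3 (home): buf='ELA' cursor=0
After op 4 (insert('C')): buf='CELA' cursor=1
After op 5 (select(2,3) replace("RK")): buf='CERKA' cursor=4
After op 6 (insert('S')): buf='CERKSA' cursor=5

Answer: 5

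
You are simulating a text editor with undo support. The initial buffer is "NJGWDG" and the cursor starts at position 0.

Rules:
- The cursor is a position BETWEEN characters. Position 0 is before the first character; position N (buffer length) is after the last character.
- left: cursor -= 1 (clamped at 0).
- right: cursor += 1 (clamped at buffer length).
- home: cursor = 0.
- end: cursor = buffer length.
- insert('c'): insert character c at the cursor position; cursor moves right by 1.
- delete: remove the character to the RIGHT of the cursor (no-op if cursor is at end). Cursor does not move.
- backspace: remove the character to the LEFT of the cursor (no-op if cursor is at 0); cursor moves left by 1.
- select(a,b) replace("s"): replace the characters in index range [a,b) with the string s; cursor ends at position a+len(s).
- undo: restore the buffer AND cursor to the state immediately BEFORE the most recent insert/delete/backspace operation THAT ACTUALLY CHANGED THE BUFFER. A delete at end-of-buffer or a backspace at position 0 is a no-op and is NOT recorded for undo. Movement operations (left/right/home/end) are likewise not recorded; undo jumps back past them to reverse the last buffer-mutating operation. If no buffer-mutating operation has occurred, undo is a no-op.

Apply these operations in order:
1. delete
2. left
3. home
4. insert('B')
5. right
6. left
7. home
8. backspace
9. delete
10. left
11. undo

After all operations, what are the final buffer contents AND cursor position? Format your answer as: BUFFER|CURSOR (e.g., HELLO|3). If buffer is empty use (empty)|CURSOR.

After op 1 (delete): buf='JGWDG' cursor=0
After op 2 (left): buf='JGWDG' cursor=0
After op 3 (home): buf='JGWDG' cursor=0
After op 4 (insert('B')): buf='BJGWDG' cursor=1
After op 5 (right): buf='BJGWDG' cursor=2
After op 6 (left): buf='BJGWDG' cursor=1
After op 7 (home): buf='BJGWDG' cursor=0
After op 8 (backspace): buf='BJGWDG' cursor=0
After op 9 (delete): buf='JGWDG' cursor=0
After op 10 (left): buf='JGWDG' cursor=0
After op 11 (undo): buf='BJGWDG' cursor=0

Answer: BJGWDG|0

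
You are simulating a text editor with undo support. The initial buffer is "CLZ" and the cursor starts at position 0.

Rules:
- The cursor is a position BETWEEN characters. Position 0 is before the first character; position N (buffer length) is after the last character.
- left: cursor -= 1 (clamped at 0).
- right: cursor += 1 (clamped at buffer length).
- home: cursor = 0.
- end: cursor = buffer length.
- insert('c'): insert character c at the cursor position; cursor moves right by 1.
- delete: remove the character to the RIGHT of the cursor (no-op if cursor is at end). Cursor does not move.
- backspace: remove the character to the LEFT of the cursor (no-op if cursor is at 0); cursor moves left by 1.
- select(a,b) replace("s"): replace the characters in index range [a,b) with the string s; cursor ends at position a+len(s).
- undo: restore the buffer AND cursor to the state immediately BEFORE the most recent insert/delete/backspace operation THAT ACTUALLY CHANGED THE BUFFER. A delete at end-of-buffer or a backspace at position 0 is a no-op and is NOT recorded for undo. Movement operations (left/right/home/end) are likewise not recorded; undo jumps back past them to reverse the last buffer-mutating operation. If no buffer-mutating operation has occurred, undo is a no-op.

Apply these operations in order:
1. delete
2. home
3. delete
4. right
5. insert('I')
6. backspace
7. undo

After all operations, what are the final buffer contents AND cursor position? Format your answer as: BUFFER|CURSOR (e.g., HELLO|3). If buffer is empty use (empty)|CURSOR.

After op 1 (delete): buf='LZ' cursor=0
After op 2 (home): buf='LZ' cursor=0
After op 3 (delete): buf='Z' cursor=0
After op 4 (right): buf='Z' cursor=1
After op 5 (insert('I')): buf='ZI' cursor=2
After op 6 (backspace): buf='Z' cursor=1
After op 7 (undo): buf='ZI' cursor=2

Answer: ZI|2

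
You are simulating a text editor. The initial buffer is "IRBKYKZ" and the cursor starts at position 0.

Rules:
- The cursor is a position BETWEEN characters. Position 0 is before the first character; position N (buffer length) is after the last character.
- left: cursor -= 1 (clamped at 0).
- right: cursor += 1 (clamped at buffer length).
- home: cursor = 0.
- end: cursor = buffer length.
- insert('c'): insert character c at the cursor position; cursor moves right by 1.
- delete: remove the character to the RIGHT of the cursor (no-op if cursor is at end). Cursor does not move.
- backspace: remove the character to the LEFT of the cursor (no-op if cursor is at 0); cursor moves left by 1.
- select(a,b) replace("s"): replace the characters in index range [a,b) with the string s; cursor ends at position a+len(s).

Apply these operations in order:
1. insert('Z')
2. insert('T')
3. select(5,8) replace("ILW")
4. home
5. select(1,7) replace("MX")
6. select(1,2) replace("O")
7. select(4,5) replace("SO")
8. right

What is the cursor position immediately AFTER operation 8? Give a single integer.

Answer: 6

Derivation:
After op 1 (insert('Z')): buf='ZIRBKYKZ' cursor=1
After op 2 (insert('T')): buf='ZTIRBKYKZ' cursor=2
After op 3 (select(5,8) replace("ILW")): buf='ZTIRBILWZ' cursor=8
After op 4 (home): buf='ZTIRBILWZ' cursor=0
After op 5 (select(1,7) replace("MX")): buf='ZMXWZ' cursor=3
After op 6 (select(1,2) replace("O")): buf='ZOXWZ' cursor=2
After op 7 (select(4,5) replace("SO")): buf='ZOXWSO' cursor=6
After op 8 (right): buf='ZOXWSO' cursor=6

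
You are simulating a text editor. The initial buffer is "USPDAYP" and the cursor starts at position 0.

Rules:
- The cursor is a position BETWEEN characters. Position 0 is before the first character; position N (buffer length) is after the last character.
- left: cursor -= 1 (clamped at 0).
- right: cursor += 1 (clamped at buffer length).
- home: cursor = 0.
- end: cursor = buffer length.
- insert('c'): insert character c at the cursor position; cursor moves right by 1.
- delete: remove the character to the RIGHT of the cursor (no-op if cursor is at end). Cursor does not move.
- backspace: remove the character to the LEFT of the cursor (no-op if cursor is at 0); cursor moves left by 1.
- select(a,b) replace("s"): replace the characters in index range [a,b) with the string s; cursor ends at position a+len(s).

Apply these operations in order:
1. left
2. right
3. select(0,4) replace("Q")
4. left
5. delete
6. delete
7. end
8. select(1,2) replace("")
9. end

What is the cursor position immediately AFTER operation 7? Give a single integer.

After op 1 (left): buf='USPDAYP' cursor=0
After op 2 (right): buf='USPDAYP' cursor=1
After op 3 (select(0,4) replace("Q")): buf='QAYP' cursor=1
After op 4 (left): buf='QAYP' cursor=0
After op 5 (delete): buf='AYP' cursor=0
After op 6 (delete): buf='YP' cursor=0
After op 7 (end): buf='YP' cursor=2

Answer: 2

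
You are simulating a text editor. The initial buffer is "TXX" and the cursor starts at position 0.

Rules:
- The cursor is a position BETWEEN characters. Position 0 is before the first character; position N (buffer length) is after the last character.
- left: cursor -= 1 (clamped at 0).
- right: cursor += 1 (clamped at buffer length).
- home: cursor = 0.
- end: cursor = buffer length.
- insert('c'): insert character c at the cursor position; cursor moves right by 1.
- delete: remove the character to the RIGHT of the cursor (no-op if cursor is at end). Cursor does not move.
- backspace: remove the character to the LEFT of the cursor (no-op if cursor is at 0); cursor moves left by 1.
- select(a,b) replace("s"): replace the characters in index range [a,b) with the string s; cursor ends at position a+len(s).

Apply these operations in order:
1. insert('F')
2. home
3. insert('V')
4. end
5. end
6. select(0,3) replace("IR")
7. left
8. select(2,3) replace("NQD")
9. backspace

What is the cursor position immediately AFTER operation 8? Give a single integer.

Answer: 5

Derivation:
After op 1 (insert('F')): buf='FTXX' cursor=1
After op 2 (home): buf='FTXX' cursor=0
After op 3 (insert('V')): buf='VFTXX' cursor=1
After op 4 (end): buf='VFTXX' cursor=5
After op 5 (end): buf='VFTXX' cursor=5
After op 6 (select(0,3) replace("IR")): buf='IRXX' cursor=2
After op 7 (left): buf='IRXX' cursor=1
After op 8 (select(2,3) replace("NQD")): buf='IRNQDX' cursor=5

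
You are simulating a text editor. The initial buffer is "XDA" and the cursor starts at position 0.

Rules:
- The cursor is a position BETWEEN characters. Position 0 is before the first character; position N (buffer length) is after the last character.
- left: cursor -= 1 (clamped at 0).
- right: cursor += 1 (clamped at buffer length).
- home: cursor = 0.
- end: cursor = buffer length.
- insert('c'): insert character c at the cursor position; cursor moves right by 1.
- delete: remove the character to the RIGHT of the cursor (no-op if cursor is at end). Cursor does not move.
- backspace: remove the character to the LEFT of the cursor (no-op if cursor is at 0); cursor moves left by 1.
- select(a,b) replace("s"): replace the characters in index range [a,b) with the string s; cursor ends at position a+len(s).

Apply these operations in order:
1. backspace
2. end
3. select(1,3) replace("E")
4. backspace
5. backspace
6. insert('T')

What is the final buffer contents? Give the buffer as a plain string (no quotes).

After op 1 (backspace): buf='XDA' cursor=0
After op 2 (end): buf='XDA' cursor=3
After op 3 (select(1,3) replace("E")): buf='XE' cursor=2
After op 4 (backspace): buf='X' cursor=1
After op 5 (backspace): buf='(empty)' cursor=0
After op 6 (insert('T')): buf='T' cursor=1

Answer: T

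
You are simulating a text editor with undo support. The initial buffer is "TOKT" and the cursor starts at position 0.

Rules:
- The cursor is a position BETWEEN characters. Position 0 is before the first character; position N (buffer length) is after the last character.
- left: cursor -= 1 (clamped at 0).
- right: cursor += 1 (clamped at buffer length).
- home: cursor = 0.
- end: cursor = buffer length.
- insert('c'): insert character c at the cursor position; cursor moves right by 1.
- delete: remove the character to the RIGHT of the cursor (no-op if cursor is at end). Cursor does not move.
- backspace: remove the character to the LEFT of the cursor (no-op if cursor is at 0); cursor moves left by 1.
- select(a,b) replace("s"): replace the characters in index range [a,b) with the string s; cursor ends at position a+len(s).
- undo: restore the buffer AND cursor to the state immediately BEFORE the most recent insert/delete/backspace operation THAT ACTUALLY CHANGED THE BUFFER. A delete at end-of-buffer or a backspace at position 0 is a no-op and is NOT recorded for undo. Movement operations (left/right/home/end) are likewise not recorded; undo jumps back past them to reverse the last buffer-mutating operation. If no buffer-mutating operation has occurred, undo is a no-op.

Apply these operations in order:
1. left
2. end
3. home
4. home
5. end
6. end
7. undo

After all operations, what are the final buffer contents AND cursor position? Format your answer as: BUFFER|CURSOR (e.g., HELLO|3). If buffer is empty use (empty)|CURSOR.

Answer: TOKT|4

Derivation:
After op 1 (left): buf='TOKT' cursor=0
After op 2 (end): buf='TOKT' cursor=4
After op 3 (home): buf='TOKT' cursor=0
After op 4 (home): buf='TOKT' cursor=0
After op 5 (end): buf='TOKT' cursor=4
After op 6 (end): buf='TOKT' cursor=4
After op 7 (undo): buf='TOKT' cursor=4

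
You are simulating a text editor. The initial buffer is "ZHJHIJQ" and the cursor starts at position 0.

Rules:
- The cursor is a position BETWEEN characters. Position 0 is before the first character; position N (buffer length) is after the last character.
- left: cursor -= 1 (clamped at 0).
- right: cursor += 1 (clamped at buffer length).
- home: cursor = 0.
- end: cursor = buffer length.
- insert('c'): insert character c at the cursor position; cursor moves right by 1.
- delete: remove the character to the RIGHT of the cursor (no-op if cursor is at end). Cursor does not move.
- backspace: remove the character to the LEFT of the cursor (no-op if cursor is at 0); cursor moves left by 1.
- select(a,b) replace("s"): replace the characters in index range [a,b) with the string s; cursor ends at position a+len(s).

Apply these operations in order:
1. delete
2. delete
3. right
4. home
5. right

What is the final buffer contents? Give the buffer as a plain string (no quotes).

Answer: JHIJQ

Derivation:
After op 1 (delete): buf='HJHIJQ' cursor=0
After op 2 (delete): buf='JHIJQ' cursor=0
After op 3 (right): buf='JHIJQ' cursor=1
After op 4 (home): buf='JHIJQ' cursor=0
After op 5 (right): buf='JHIJQ' cursor=1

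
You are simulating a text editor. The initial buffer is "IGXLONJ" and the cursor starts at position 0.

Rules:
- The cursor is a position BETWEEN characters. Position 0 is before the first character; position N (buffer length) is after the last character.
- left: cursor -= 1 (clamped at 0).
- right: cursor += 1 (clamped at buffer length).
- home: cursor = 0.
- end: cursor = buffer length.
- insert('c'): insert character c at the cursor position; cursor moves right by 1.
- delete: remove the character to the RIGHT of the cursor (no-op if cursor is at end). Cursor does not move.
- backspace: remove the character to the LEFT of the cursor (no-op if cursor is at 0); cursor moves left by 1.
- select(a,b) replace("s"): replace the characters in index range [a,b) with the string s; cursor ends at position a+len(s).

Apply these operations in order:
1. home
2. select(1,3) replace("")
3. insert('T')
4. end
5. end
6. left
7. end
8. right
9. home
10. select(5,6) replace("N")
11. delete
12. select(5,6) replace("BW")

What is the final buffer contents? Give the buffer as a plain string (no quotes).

After op 1 (home): buf='IGXLONJ' cursor=0
After op 2 (select(1,3) replace("")): buf='ILONJ' cursor=1
After op 3 (insert('T')): buf='ITLONJ' cursor=2
After op 4 (end): buf='ITLONJ' cursor=6
After op 5 (end): buf='ITLONJ' cursor=6
After op 6 (left): buf='ITLONJ' cursor=5
After op 7 (end): buf='ITLONJ' cursor=6
After op 8 (right): buf='ITLONJ' cursor=6
After op 9 (home): buf='ITLONJ' cursor=0
After op 10 (select(5,6) replace("N")): buf='ITLONN' cursor=6
After op 11 (delete): buf='ITLONN' cursor=6
After op 12 (select(5,6) replace("BW")): buf='ITLONBW' cursor=7

Answer: ITLONBW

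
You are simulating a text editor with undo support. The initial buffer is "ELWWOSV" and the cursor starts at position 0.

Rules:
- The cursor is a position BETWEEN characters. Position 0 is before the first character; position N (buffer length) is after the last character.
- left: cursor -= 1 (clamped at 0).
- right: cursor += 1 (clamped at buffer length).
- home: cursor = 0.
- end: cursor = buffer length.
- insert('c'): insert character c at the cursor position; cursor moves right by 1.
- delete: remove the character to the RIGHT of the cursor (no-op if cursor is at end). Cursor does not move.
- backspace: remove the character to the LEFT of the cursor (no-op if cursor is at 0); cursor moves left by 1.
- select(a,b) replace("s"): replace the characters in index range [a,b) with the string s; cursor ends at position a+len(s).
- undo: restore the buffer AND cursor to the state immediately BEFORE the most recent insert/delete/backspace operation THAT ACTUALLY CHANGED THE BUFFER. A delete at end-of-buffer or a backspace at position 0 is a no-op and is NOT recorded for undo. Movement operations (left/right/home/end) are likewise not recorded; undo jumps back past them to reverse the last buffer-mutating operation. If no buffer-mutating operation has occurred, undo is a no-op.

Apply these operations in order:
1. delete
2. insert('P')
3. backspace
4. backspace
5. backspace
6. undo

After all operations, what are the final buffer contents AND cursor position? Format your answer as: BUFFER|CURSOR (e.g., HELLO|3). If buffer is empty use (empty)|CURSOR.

Answer: PLWWOSV|1

Derivation:
After op 1 (delete): buf='LWWOSV' cursor=0
After op 2 (insert('P')): buf='PLWWOSV' cursor=1
After op 3 (backspace): buf='LWWOSV' cursor=0
After op 4 (backspace): buf='LWWOSV' cursor=0
After op 5 (backspace): buf='LWWOSV' cursor=0
After op 6 (undo): buf='PLWWOSV' cursor=1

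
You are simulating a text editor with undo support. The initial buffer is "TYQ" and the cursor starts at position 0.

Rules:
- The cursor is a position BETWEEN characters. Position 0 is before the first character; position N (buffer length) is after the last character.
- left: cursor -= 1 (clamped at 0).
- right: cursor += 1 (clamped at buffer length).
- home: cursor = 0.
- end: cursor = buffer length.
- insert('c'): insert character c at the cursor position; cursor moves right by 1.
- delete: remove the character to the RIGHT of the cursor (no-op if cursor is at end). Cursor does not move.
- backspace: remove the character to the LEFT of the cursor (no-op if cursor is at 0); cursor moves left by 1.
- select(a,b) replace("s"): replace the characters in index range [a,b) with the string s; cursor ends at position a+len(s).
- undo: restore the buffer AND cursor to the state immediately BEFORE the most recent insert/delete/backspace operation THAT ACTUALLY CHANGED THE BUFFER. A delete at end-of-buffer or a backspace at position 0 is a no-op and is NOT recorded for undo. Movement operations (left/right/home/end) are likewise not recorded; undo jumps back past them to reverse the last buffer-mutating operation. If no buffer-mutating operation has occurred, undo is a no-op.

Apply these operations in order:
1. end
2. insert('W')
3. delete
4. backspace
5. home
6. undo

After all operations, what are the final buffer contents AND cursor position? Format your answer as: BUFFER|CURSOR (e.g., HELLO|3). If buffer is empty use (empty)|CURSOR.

After op 1 (end): buf='TYQ' cursor=3
After op 2 (insert('W')): buf='TYQW' cursor=4
After op 3 (delete): buf='TYQW' cursor=4
After op 4 (backspace): buf='TYQ' cursor=3
After op 5 (home): buf='TYQ' cursor=0
After op 6 (undo): buf='TYQW' cursor=4

Answer: TYQW|4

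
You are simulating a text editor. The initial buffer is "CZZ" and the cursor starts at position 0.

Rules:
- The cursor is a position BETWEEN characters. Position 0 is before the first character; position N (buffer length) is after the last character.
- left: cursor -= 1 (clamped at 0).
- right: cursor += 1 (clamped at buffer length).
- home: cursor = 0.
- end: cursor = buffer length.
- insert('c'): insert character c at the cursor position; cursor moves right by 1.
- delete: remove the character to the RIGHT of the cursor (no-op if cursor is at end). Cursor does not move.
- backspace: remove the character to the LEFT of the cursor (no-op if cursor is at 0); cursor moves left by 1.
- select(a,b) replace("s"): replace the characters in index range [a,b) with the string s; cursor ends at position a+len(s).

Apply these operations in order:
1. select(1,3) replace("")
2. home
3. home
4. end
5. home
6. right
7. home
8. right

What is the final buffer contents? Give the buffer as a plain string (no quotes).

After op 1 (select(1,3) replace("")): buf='C' cursor=1
After op 2 (home): buf='C' cursor=0
After op 3 (home): buf='C' cursor=0
After op 4 (end): buf='C' cursor=1
After op 5 (home): buf='C' cursor=0
After op 6 (right): buf='C' cursor=1
After op 7 (home): buf='C' cursor=0
After op 8 (right): buf='C' cursor=1

Answer: C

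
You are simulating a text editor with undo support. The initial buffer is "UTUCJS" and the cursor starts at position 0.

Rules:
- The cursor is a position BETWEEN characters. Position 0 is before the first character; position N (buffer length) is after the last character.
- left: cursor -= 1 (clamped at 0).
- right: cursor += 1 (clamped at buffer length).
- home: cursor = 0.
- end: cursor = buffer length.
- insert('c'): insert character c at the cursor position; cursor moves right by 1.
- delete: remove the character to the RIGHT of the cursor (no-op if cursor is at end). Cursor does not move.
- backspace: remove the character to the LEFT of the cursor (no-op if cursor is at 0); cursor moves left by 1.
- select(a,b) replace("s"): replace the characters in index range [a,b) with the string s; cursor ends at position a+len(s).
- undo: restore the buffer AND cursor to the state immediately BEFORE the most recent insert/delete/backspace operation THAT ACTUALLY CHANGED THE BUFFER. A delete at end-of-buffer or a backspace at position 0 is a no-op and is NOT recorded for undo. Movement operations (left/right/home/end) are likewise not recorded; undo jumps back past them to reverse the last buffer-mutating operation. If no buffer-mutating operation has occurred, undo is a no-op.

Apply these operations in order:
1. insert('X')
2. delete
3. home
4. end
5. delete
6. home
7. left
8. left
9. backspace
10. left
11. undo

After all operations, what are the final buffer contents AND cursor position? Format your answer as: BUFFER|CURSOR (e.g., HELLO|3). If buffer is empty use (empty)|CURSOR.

After op 1 (insert('X')): buf='XUTUCJS' cursor=1
After op 2 (delete): buf='XTUCJS' cursor=1
After op 3 (home): buf='XTUCJS' cursor=0
After op 4 (end): buf='XTUCJS' cursor=6
After op 5 (delete): buf='XTUCJS' cursor=6
After op 6 (home): buf='XTUCJS' cursor=0
After op 7 (left): buf='XTUCJS' cursor=0
After op 8 (left): buf='XTUCJS' cursor=0
After op 9 (backspace): buf='XTUCJS' cursor=0
After op 10 (left): buf='XTUCJS' cursor=0
After op 11 (undo): buf='XUTUCJS' cursor=1

Answer: XUTUCJS|1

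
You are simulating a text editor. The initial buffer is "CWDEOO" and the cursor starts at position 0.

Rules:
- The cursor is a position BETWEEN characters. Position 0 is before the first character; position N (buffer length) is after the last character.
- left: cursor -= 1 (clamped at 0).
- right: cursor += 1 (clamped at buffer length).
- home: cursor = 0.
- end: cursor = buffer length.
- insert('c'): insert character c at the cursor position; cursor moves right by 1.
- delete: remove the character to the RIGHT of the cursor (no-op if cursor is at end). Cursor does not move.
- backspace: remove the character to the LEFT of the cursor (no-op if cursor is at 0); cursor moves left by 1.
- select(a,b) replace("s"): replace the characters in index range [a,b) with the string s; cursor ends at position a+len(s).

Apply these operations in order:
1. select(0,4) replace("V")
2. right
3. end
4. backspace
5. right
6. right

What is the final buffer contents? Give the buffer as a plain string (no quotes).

Answer: VO

Derivation:
After op 1 (select(0,4) replace("V")): buf='VOO' cursor=1
After op 2 (right): buf='VOO' cursor=2
After op 3 (end): buf='VOO' cursor=3
After op 4 (backspace): buf='VO' cursor=2
After op 5 (right): buf='VO' cursor=2
After op 6 (right): buf='VO' cursor=2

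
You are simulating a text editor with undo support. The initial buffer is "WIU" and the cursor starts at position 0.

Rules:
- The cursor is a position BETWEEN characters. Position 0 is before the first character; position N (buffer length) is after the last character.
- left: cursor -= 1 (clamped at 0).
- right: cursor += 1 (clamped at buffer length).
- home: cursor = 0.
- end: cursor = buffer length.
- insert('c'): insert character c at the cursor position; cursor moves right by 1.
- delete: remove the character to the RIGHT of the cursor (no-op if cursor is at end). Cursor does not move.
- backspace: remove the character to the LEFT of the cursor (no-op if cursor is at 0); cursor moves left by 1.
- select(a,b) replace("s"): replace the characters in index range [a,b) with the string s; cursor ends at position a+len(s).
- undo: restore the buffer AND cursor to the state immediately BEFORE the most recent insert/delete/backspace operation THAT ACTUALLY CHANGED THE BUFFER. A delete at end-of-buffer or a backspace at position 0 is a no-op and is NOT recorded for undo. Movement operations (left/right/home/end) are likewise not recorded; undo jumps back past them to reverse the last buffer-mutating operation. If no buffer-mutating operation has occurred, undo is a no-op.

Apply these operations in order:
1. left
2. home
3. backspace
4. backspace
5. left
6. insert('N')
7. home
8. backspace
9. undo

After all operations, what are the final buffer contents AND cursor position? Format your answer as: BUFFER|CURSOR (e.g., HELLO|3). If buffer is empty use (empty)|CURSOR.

Answer: WIU|0

Derivation:
After op 1 (left): buf='WIU' cursor=0
After op 2 (home): buf='WIU' cursor=0
After op 3 (backspace): buf='WIU' cursor=0
After op 4 (backspace): buf='WIU' cursor=0
After op 5 (left): buf='WIU' cursor=0
After op 6 (insert('N')): buf='NWIU' cursor=1
After op 7 (home): buf='NWIU' cursor=0
After op 8 (backspace): buf='NWIU' cursor=0
After op 9 (undo): buf='WIU' cursor=0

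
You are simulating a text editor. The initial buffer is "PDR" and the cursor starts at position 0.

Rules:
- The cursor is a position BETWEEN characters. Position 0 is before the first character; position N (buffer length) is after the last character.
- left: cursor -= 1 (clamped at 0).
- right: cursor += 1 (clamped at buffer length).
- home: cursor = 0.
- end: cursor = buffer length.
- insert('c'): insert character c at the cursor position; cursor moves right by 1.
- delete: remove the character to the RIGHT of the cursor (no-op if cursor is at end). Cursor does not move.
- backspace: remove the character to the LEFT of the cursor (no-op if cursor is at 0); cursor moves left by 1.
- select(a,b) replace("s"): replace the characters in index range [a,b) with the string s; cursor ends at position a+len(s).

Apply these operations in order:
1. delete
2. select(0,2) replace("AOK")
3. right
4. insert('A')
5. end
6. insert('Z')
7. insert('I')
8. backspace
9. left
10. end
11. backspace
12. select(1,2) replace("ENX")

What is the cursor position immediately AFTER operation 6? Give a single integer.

After op 1 (delete): buf='DR' cursor=0
After op 2 (select(0,2) replace("AOK")): buf='AOK' cursor=3
After op 3 (right): buf='AOK' cursor=3
After op 4 (insert('A')): buf='AOKA' cursor=4
After op 5 (end): buf='AOKA' cursor=4
After op 6 (insert('Z')): buf='AOKAZ' cursor=5

Answer: 5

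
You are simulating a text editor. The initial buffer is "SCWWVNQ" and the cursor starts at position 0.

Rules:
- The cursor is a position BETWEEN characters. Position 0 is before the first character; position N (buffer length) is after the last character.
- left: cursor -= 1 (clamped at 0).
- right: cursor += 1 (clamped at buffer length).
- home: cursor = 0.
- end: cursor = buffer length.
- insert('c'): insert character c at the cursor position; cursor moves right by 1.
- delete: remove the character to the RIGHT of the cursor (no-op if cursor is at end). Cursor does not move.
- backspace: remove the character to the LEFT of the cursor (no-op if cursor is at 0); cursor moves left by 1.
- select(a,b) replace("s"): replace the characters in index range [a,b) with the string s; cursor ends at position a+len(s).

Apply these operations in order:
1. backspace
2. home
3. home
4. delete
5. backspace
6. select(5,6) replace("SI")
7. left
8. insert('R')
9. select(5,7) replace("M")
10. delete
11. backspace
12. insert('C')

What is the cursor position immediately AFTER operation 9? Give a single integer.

After op 1 (backspace): buf='SCWWVNQ' cursor=0
After op 2 (home): buf='SCWWVNQ' cursor=0
After op 3 (home): buf='SCWWVNQ' cursor=0
After op 4 (delete): buf='CWWVNQ' cursor=0
After op 5 (backspace): buf='CWWVNQ' cursor=0
After op 6 (select(5,6) replace("SI")): buf='CWWVNSI' cursor=7
After op 7 (left): buf='CWWVNSI' cursor=6
After op 8 (insert('R')): buf='CWWVNSRI' cursor=7
After op 9 (select(5,7) replace("M")): buf='CWWVNMI' cursor=6

Answer: 6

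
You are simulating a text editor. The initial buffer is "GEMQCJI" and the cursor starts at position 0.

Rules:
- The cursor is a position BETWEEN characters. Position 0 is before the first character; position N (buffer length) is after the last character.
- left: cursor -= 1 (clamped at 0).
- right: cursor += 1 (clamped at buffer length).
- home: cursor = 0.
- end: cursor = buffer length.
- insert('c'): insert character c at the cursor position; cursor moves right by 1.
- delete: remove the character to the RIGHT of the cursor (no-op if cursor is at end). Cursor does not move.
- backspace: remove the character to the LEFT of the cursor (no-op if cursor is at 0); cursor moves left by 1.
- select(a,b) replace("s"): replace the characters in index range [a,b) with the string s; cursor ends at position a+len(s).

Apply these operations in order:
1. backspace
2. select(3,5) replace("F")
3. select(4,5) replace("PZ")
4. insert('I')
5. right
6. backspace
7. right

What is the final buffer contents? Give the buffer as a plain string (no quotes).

Answer: GEMFPZI

Derivation:
After op 1 (backspace): buf='GEMQCJI' cursor=0
After op 2 (select(3,5) replace("F")): buf='GEMFJI' cursor=4
After op 3 (select(4,5) replace("PZ")): buf='GEMFPZI' cursor=6
After op 4 (insert('I')): buf='GEMFPZII' cursor=7
After op 5 (right): buf='GEMFPZII' cursor=8
After op 6 (backspace): buf='GEMFPZI' cursor=7
After op 7 (right): buf='GEMFPZI' cursor=7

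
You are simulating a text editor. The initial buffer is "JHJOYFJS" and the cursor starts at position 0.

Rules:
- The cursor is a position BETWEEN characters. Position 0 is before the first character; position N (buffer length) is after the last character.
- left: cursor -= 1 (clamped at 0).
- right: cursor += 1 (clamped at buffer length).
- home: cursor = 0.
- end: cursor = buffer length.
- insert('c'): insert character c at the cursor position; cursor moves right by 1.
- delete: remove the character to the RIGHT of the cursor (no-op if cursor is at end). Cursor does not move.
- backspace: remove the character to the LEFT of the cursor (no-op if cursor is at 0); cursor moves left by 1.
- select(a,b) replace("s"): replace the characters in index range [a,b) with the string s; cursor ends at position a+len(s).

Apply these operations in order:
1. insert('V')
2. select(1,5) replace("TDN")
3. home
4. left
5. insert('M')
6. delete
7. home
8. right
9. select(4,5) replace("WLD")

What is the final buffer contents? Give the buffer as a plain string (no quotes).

After op 1 (insert('V')): buf='VJHJOYFJS' cursor=1
After op 2 (select(1,5) replace("TDN")): buf='VTDNYFJS' cursor=4
After op 3 (home): buf='VTDNYFJS' cursor=0
After op 4 (left): buf='VTDNYFJS' cursor=0
After op 5 (insert('M')): buf='MVTDNYFJS' cursor=1
After op 6 (delete): buf='MTDNYFJS' cursor=1
After op 7 (home): buf='MTDNYFJS' cursor=0
After op 8 (right): buf='MTDNYFJS' cursor=1
After op 9 (select(4,5) replace("WLD")): buf='MTDNWLDFJS' cursor=7

Answer: MTDNWLDFJS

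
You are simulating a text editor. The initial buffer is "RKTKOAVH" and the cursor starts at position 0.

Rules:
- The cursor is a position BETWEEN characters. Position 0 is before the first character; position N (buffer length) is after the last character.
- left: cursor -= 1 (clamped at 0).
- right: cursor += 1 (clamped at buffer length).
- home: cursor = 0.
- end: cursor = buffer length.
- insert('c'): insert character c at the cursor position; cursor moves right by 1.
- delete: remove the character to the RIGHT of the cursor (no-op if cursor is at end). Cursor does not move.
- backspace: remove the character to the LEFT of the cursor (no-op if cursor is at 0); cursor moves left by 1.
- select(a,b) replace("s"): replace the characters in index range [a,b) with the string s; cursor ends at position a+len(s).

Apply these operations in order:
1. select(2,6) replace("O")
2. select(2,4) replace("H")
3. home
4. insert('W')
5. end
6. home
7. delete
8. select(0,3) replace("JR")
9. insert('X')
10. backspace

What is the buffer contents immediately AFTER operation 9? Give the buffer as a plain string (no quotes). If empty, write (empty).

Answer: JRXH

Derivation:
After op 1 (select(2,6) replace("O")): buf='RKOVH' cursor=3
After op 2 (select(2,4) replace("H")): buf='RKHH' cursor=3
After op 3 (home): buf='RKHH' cursor=0
After op 4 (insert('W')): buf='WRKHH' cursor=1
After op 5 (end): buf='WRKHH' cursor=5
After op 6 (home): buf='WRKHH' cursor=0
After op 7 (delete): buf='RKHH' cursor=0
After op 8 (select(0,3) replace("JR")): buf='JRH' cursor=2
After op 9 (insert('X')): buf='JRXH' cursor=3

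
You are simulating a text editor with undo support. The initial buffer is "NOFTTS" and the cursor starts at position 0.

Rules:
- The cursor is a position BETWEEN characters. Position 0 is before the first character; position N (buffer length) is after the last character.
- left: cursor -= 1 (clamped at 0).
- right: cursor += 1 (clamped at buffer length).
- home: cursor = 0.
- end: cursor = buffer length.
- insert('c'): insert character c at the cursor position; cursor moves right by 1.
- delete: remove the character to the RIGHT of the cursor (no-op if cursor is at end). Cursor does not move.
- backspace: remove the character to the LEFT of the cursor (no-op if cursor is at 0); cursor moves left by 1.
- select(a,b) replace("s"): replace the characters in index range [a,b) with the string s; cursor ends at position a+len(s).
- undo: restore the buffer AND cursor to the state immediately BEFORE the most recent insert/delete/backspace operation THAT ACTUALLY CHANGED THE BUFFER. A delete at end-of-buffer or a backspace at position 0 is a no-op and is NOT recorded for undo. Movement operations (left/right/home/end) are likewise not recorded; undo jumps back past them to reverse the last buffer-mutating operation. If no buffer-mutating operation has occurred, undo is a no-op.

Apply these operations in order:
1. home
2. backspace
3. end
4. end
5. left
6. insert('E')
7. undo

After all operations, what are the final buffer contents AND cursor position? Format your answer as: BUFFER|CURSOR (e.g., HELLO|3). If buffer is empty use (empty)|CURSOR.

After op 1 (home): buf='NOFTTS' cursor=0
After op 2 (backspace): buf='NOFTTS' cursor=0
After op 3 (end): buf='NOFTTS' cursor=6
After op 4 (end): buf='NOFTTS' cursor=6
After op 5 (left): buf='NOFTTS' cursor=5
After op 6 (insert('E')): buf='NOFTTES' cursor=6
After op 7 (undo): buf='NOFTTS' cursor=5

Answer: NOFTTS|5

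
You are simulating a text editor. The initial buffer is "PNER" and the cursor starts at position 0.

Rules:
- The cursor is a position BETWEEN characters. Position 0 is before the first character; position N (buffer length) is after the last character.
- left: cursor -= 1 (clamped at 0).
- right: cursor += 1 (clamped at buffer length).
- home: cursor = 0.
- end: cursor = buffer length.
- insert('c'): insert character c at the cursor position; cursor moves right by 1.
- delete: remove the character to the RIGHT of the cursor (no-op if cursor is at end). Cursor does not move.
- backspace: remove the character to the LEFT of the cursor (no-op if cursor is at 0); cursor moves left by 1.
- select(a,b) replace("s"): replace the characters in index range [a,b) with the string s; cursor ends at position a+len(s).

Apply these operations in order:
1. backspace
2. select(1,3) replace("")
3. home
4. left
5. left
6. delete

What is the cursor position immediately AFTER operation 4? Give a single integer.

Answer: 0

Derivation:
After op 1 (backspace): buf='PNER' cursor=0
After op 2 (select(1,3) replace("")): buf='PR' cursor=1
After op 3 (home): buf='PR' cursor=0
After op 4 (left): buf='PR' cursor=0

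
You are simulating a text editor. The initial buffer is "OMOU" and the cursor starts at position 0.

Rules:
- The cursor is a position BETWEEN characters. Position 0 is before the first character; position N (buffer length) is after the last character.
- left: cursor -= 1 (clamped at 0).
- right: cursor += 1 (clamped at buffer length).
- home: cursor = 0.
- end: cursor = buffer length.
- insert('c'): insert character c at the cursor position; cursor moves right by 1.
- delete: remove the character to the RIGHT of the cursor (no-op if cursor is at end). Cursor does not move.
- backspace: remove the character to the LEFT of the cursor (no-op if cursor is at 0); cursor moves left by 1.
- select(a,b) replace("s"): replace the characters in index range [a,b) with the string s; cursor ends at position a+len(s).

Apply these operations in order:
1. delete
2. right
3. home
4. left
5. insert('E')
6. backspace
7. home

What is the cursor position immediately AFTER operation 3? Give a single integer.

After op 1 (delete): buf='MOU' cursor=0
After op 2 (right): buf='MOU' cursor=1
After op 3 (home): buf='MOU' cursor=0

Answer: 0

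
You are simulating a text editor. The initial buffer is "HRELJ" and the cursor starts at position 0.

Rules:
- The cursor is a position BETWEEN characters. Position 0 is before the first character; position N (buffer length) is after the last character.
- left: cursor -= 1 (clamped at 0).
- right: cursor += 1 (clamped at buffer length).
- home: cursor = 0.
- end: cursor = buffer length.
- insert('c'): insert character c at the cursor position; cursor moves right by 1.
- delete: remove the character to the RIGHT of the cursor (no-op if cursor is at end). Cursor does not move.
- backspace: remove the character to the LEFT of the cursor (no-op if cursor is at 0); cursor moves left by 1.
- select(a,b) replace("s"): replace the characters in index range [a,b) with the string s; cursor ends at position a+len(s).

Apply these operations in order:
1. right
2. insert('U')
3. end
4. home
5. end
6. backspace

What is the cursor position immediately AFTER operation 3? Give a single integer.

After op 1 (right): buf='HRELJ' cursor=1
After op 2 (insert('U')): buf='HURELJ' cursor=2
After op 3 (end): buf='HURELJ' cursor=6

Answer: 6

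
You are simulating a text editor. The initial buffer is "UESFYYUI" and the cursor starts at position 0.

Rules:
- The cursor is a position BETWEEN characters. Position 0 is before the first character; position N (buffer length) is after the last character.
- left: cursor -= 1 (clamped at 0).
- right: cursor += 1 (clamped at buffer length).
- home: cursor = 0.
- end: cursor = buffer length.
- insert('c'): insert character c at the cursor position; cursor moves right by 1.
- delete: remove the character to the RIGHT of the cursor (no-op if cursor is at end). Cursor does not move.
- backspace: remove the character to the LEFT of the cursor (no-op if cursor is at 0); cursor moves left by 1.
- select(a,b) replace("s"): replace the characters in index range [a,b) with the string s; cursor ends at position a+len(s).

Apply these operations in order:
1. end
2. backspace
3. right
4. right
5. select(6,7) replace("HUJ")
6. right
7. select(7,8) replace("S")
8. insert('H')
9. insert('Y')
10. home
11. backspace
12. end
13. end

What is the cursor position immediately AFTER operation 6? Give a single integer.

After op 1 (end): buf='UESFYYUI' cursor=8
After op 2 (backspace): buf='UESFYYU' cursor=7
After op 3 (right): buf='UESFYYU' cursor=7
After op 4 (right): buf='UESFYYU' cursor=7
After op 5 (select(6,7) replace("HUJ")): buf='UESFYYHUJ' cursor=9
After op 6 (right): buf='UESFYYHUJ' cursor=9

Answer: 9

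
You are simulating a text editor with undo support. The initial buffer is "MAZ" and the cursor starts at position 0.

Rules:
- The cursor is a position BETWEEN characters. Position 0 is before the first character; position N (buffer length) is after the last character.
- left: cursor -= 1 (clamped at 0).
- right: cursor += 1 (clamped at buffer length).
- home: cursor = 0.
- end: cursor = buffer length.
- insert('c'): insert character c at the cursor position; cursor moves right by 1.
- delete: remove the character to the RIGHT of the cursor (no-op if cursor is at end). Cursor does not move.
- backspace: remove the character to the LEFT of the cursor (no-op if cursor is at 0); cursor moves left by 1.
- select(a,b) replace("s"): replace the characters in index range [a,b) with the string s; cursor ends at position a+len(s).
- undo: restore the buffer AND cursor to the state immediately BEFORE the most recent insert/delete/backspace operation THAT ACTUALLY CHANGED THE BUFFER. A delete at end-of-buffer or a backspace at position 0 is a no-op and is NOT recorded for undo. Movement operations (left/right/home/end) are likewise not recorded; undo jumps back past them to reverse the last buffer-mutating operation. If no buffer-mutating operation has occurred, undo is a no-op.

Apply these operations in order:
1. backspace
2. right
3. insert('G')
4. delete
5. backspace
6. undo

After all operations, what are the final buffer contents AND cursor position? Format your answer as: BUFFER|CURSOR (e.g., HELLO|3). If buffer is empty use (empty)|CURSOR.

Answer: MGZ|2

Derivation:
After op 1 (backspace): buf='MAZ' cursor=0
After op 2 (right): buf='MAZ' cursor=1
After op 3 (insert('G')): buf='MGAZ' cursor=2
After op 4 (delete): buf='MGZ' cursor=2
After op 5 (backspace): buf='MZ' cursor=1
After op 6 (undo): buf='MGZ' cursor=2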